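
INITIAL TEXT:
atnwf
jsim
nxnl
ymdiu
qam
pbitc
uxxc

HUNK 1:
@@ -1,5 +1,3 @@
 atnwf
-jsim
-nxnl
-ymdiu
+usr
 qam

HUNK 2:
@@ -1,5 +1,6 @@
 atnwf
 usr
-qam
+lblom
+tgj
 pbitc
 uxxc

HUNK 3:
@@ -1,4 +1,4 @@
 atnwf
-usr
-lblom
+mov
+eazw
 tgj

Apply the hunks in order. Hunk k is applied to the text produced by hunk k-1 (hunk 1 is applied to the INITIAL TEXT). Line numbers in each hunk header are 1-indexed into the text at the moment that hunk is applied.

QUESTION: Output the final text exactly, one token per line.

Answer: atnwf
mov
eazw
tgj
pbitc
uxxc

Derivation:
Hunk 1: at line 1 remove [jsim,nxnl,ymdiu] add [usr] -> 5 lines: atnwf usr qam pbitc uxxc
Hunk 2: at line 1 remove [qam] add [lblom,tgj] -> 6 lines: atnwf usr lblom tgj pbitc uxxc
Hunk 3: at line 1 remove [usr,lblom] add [mov,eazw] -> 6 lines: atnwf mov eazw tgj pbitc uxxc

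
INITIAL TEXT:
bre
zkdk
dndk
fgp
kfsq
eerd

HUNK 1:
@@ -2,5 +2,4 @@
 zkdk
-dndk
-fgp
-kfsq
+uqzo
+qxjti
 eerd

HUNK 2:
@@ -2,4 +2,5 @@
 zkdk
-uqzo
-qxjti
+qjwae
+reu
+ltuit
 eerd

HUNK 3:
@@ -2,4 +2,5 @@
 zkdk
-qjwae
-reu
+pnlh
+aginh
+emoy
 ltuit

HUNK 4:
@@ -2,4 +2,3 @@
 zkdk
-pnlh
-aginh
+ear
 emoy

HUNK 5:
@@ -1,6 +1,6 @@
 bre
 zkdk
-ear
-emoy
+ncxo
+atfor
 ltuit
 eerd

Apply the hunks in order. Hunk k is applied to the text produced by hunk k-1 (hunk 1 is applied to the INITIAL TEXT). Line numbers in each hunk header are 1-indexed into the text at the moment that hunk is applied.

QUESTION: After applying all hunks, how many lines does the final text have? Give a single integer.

Hunk 1: at line 2 remove [dndk,fgp,kfsq] add [uqzo,qxjti] -> 5 lines: bre zkdk uqzo qxjti eerd
Hunk 2: at line 2 remove [uqzo,qxjti] add [qjwae,reu,ltuit] -> 6 lines: bre zkdk qjwae reu ltuit eerd
Hunk 3: at line 2 remove [qjwae,reu] add [pnlh,aginh,emoy] -> 7 lines: bre zkdk pnlh aginh emoy ltuit eerd
Hunk 4: at line 2 remove [pnlh,aginh] add [ear] -> 6 lines: bre zkdk ear emoy ltuit eerd
Hunk 5: at line 1 remove [ear,emoy] add [ncxo,atfor] -> 6 lines: bre zkdk ncxo atfor ltuit eerd
Final line count: 6

Answer: 6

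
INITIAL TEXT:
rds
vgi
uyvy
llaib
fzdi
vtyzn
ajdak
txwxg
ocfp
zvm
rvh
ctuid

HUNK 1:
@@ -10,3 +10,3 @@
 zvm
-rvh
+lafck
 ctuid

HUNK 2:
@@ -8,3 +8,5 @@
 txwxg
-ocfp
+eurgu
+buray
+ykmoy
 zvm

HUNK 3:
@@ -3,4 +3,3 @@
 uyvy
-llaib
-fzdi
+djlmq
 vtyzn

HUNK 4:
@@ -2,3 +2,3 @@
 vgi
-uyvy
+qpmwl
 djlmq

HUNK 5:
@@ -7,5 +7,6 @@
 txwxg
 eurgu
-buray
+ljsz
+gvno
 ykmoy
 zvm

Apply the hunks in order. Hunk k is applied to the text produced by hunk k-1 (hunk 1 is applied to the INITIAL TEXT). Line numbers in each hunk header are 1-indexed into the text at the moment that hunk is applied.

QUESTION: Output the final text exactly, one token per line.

Answer: rds
vgi
qpmwl
djlmq
vtyzn
ajdak
txwxg
eurgu
ljsz
gvno
ykmoy
zvm
lafck
ctuid

Derivation:
Hunk 1: at line 10 remove [rvh] add [lafck] -> 12 lines: rds vgi uyvy llaib fzdi vtyzn ajdak txwxg ocfp zvm lafck ctuid
Hunk 2: at line 8 remove [ocfp] add [eurgu,buray,ykmoy] -> 14 lines: rds vgi uyvy llaib fzdi vtyzn ajdak txwxg eurgu buray ykmoy zvm lafck ctuid
Hunk 3: at line 3 remove [llaib,fzdi] add [djlmq] -> 13 lines: rds vgi uyvy djlmq vtyzn ajdak txwxg eurgu buray ykmoy zvm lafck ctuid
Hunk 4: at line 2 remove [uyvy] add [qpmwl] -> 13 lines: rds vgi qpmwl djlmq vtyzn ajdak txwxg eurgu buray ykmoy zvm lafck ctuid
Hunk 5: at line 7 remove [buray] add [ljsz,gvno] -> 14 lines: rds vgi qpmwl djlmq vtyzn ajdak txwxg eurgu ljsz gvno ykmoy zvm lafck ctuid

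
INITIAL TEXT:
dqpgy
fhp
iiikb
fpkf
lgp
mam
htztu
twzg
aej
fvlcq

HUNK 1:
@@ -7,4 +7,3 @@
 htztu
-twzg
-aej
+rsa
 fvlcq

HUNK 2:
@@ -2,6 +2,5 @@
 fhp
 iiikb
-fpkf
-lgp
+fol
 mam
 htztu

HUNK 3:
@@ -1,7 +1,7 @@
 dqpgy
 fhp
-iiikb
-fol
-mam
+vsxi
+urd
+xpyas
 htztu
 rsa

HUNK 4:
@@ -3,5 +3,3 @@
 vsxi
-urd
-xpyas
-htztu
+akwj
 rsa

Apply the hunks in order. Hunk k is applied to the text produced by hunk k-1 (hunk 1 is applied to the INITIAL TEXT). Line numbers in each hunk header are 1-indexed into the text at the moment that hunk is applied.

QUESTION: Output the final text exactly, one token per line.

Hunk 1: at line 7 remove [twzg,aej] add [rsa] -> 9 lines: dqpgy fhp iiikb fpkf lgp mam htztu rsa fvlcq
Hunk 2: at line 2 remove [fpkf,lgp] add [fol] -> 8 lines: dqpgy fhp iiikb fol mam htztu rsa fvlcq
Hunk 3: at line 1 remove [iiikb,fol,mam] add [vsxi,urd,xpyas] -> 8 lines: dqpgy fhp vsxi urd xpyas htztu rsa fvlcq
Hunk 4: at line 3 remove [urd,xpyas,htztu] add [akwj] -> 6 lines: dqpgy fhp vsxi akwj rsa fvlcq

Answer: dqpgy
fhp
vsxi
akwj
rsa
fvlcq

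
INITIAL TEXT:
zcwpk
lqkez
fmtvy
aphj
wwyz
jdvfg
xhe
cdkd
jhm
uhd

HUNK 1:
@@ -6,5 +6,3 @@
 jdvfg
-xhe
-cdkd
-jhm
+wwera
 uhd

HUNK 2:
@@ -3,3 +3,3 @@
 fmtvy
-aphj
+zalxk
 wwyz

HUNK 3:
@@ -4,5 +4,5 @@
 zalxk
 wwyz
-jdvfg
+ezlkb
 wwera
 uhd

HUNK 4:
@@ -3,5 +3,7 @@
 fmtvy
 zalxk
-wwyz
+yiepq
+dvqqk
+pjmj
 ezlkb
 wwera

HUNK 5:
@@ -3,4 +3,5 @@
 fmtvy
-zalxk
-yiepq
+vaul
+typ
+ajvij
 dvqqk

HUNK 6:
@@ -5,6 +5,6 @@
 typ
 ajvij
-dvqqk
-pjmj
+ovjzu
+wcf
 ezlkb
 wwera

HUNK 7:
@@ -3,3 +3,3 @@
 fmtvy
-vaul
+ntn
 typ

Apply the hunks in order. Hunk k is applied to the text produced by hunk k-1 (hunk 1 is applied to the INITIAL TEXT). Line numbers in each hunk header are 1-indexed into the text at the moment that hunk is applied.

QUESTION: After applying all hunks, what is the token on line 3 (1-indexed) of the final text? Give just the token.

Answer: fmtvy

Derivation:
Hunk 1: at line 6 remove [xhe,cdkd,jhm] add [wwera] -> 8 lines: zcwpk lqkez fmtvy aphj wwyz jdvfg wwera uhd
Hunk 2: at line 3 remove [aphj] add [zalxk] -> 8 lines: zcwpk lqkez fmtvy zalxk wwyz jdvfg wwera uhd
Hunk 3: at line 4 remove [jdvfg] add [ezlkb] -> 8 lines: zcwpk lqkez fmtvy zalxk wwyz ezlkb wwera uhd
Hunk 4: at line 3 remove [wwyz] add [yiepq,dvqqk,pjmj] -> 10 lines: zcwpk lqkez fmtvy zalxk yiepq dvqqk pjmj ezlkb wwera uhd
Hunk 5: at line 3 remove [zalxk,yiepq] add [vaul,typ,ajvij] -> 11 lines: zcwpk lqkez fmtvy vaul typ ajvij dvqqk pjmj ezlkb wwera uhd
Hunk 6: at line 5 remove [dvqqk,pjmj] add [ovjzu,wcf] -> 11 lines: zcwpk lqkez fmtvy vaul typ ajvij ovjzu wcf ezlkb wwera uhd
Hunk 7: at line 3 remove [vaul] add [ntn] -> 11 lines: zcwpk lqkez fmtvy ntn typ ajvij ovjzu wcf ezlkb wwera uhd
Final line 3: fmtvy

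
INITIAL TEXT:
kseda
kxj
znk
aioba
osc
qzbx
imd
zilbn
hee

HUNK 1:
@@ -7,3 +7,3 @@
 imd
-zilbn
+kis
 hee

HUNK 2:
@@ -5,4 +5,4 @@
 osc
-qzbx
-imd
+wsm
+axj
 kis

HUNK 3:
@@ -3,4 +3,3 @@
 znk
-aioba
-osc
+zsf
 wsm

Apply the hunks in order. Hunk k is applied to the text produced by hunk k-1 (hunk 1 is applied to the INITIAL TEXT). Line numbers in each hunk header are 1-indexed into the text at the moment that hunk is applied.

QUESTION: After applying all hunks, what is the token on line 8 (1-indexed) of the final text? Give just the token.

Hunk 1: at line 7 remove [zilbn] add [kis] -> 9 lines: kseda kxj znk aioba osc qzbx imd kis hee
Hunk 2: at line 5 remove [qzbx,imd] add [wsm,axj] -> 9 lines: kseda kxj znk aioba osc wsm axj kis hee
Hunk 3: at line 3 remove [aioba,osc] add [zsf] -> 8 lines: kseda kxj znk zsf wsm axj kis hee
Final line 8: hee

Answer: hee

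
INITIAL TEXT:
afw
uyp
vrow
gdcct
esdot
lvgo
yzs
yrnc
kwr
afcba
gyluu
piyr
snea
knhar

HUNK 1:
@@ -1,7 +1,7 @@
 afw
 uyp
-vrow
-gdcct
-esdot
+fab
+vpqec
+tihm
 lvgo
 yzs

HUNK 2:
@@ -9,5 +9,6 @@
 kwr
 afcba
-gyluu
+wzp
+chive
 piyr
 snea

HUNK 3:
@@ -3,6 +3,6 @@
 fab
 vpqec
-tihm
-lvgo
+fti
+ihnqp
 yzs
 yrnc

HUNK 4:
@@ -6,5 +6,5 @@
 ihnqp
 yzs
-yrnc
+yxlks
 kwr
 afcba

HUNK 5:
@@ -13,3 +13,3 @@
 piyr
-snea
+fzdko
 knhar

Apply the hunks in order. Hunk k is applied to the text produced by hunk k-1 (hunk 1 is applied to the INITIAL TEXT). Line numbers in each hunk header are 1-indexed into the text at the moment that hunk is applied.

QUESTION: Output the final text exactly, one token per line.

Answer: afw
uyp
fab
vpqec
fti
ihnqp
yzs
yxlks
kwr
afcba
wzp
chive
piyr
fzdko
knhar

Derivation:
Hunk 1: at line 1 remove [vrow,gdcct,esdot] add [fab,vpqec,tihm] -> 14 lines: afw uyp fab vpqec tihm lvgo yzs yrnc kwr afcba gyluu piyr snea knhar
Hunk 2: at line 9 remove [gyluu] add [wzp,chive] -> 15 lines: afw uyp fab vpqec tihm lvgo yzs yrnc kwr afcba wzp chive piyr snea knhar
Hunk 3: at line 3 remove [tihm,lvgo] add [fti,ihnqp] -> 15 lines: afw uyp fab vpqec fti ihnqp yzs yrnc kwr afcba wzp chive piyr snea knhar
Hunk 4: at line 6 remove [yrnc] add [yxlks] -> 15 lines: afw uyp fab vpqec fti ihnqp yzs yxlks kwr afcba wzp chive piyr snea knhar
Hunk 5: at line 13 remove [snea] add [fzdko] -> 15 lines: afw uyp fab vpqec fti ihnqp yzs yxlks kwr afcba wzp chive piyr fzdko knhar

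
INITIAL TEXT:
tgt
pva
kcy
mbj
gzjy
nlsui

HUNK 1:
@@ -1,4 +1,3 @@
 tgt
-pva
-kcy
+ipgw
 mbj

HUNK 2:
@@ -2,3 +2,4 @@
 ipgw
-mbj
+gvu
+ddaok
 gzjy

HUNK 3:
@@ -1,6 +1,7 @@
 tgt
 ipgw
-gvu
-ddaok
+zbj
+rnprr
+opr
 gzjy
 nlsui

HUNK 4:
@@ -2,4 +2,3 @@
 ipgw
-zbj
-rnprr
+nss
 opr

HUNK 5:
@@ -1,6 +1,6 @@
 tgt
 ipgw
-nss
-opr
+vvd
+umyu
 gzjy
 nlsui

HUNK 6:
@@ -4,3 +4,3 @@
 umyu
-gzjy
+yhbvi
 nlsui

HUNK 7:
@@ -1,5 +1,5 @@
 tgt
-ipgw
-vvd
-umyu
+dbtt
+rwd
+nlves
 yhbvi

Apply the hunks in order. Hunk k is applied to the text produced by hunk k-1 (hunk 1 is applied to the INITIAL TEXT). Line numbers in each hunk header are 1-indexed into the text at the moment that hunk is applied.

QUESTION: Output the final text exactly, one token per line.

Hunk 1: at line 1 remove [pva,kcy] add [ipgw] -> 5 lines: tgt ipgw mbj gzjy nlsui
Hunk 2: at line 2 remove [mbj] add [gvu,ddaok] -> 6 lines: tgt ipgw gvu ddaok gzjy nlsui
Hunk 3: at line 1 remove [gvu,ddaok] add [zbj,rnprr,opr] -> 7 lines: tgt ipgw zbj rnprr opr gzjy nlsui
Hunk 4: at line 2 remove [zbj,rnprr] add [nss] -> 6 lines: tgt ipgw nss opr gzjy nlsui
Hunk 5: at line 1 remove [nss,opr] add [vvd,umyu] -> 6 lines: tgt ipgw vvd umyu gzjy nlsui
Hunk 6: at line 4 remove [gzjy] add [yhbvi] -> 6 lines: tgt ipgw vvd umyu yhbvi nlsui
Hunk 7: at line 1 remove [ipgw,vvd,umyu] add [dbtt,rwd,nlves] -> 6 lines: tgt dbtt rwd nlves yhbvi nlsui

Answer: tgt
dbtt
rwd
nlves
yhbvi
nlsui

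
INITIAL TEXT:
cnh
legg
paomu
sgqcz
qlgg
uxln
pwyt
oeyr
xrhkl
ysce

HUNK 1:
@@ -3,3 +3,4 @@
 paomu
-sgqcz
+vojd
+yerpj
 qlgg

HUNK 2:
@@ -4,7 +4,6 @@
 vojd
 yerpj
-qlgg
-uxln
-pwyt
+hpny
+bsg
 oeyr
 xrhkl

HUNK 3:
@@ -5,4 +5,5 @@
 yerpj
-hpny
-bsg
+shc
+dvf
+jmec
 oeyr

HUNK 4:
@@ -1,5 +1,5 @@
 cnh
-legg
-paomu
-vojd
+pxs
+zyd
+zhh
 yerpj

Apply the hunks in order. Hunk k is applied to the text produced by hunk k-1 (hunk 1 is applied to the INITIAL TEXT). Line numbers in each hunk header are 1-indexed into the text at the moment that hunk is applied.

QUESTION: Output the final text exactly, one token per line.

Answer: cnh
pxs
zyd
zhh
yerpj
shc
dvf
jmec
oeyr
xrhkl
ysce

Derivation:
Hunk 1: at line 3 remove [sgqcz] add [vojd,yerpj] -> 11 lines: cnh legg paomu vojd yerpj qlgg uxln pwyt oeyr xrhkl ysce
Hunk 2: at line 4 remove [qlgg,uxln,pwyt] add [hpny,bsg] -> 10 lines: cnh legg paomu vojd yerpj hpny bsg oeyr xrhkl ysce
Hunk 3: at line 5 remove [hpny,bsg] add [shc,dvf,jmec] -> 11 lines: cnh legg paomu vojd yerpj shc dvf jmec oeyr xrhkl ysce
Hunk 4: at line 1 remove [legg,paomu,vojd] add [pxs,zyd,zhh] -> 11 lines: cnh pxs zyd zhh yerpj shc dvf jmec oeyr xrhkl ysce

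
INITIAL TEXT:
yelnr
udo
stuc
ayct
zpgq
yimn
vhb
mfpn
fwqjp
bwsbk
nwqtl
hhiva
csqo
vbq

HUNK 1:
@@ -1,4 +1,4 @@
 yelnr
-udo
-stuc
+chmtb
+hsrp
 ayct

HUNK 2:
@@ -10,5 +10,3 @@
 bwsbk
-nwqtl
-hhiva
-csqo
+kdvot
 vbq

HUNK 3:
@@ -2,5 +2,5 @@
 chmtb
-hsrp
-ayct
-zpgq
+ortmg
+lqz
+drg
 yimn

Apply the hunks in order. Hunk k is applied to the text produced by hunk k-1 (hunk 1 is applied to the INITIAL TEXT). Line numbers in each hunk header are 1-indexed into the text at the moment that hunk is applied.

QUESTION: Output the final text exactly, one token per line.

Answer: yelnr
chmtb
ortmg
lqz
drg
yimn
vhb
mfpn
fwqjp
bwsbk
kdvot
vbq

Derivation:
Hunk 1: at line 1 remove [udo,stuc] add [chmtb,hsrp] -> 14 lines: yelnr chmtb hsrp ayct zpgq yimn vhb mfpn fwqjp bwsbk nwqtl hhiva csqo vbq
Hunk 2: at line 10 remove [nwqtl,hhiva,csqo] add [kdvot] -> 12 lines: yelnr chmtb hsrp ayct zpgq yimn vhb mfpn fwqjp bwsbk kdvot vbq
Hunk 3: at line 2 remove [hsrp,ayct,zpgq] add [ortmg,lqz,drg] -> 12 lines: yelnr chmtb ortmg lqz drg yimn vhb mfpn fwqjp bwsbk kdvot vbq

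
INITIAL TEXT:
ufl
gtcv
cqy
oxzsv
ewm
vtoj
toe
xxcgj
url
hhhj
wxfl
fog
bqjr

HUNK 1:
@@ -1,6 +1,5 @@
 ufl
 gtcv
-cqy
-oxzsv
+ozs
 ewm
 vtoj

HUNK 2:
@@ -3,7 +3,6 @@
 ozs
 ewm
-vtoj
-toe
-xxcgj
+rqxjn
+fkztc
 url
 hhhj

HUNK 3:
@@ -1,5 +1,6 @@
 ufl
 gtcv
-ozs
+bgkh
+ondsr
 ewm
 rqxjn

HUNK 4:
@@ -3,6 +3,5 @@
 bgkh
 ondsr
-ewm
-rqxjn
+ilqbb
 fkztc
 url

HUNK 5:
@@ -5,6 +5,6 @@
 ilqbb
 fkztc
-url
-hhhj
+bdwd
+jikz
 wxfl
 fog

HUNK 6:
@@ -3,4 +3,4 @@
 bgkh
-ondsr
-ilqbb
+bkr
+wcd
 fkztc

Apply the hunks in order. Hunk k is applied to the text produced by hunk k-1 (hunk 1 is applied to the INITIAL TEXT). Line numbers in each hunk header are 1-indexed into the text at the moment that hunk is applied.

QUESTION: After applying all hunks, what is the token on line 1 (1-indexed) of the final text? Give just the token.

Answer: ufl

Derivation:
Hunk 1: at line 1 remove [cqy,oxzsv] add [ozs] -> 12 lines: ufl gtcv ozs ewm vtoj toe xxcgj url hhhj wxfl fog bqjr
Hunk 2: at line 3 remove [vtoj,toe,xxcgj] add [rqxjn,fkztc] -> 11 lines: ufl gtcv ozs ewm rqxjn fkztc url hhhj wxfl fog bqjr
Hunk 3: at line 1 remove [ozs] add [bgkh,ondsr] -> 12 lines: ufl gtcv bgkh ondsr ewm rqxjn fkztc url hhhj wxfl fog bqjr
Hunk 4: at line 3 remove [ewm,rqxjn] add [ilqbb] -> 11 lines: ufl gtcv bgkh ondsr ilqbb fkztc url hhhj wxfl fog bqjr
Hunk 5: at line 5 remove [url,hhhj] add [bdwd,jikz] -> 11 lines: ufl gtcv bgkh ondsr ilqbb fkztc bdwd jikz wxfl fog bqjr
Hunk 6: at line 3 remove [ondsr,ilqbb] add [bkr,wcd] -> 11 lines: ufl gtcv bgkh bkr wcd fkztc bdwd jikz wxfl fog bqjr
Final line 1: ufl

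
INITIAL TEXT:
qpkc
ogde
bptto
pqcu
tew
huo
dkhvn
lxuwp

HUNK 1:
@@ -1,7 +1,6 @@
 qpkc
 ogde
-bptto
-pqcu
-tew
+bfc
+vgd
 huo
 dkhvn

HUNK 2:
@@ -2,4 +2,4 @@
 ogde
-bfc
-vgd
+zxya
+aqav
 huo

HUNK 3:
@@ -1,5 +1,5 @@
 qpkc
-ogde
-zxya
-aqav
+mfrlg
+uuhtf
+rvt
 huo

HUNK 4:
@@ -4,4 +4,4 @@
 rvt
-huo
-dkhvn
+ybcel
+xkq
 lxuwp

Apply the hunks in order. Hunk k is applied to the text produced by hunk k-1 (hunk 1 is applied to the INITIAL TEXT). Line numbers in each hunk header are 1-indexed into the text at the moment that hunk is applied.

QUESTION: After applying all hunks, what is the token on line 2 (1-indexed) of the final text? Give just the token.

Answer: mfrlg

Derivation:
Hunk 1: at line 1 remove [bptto,pqcu,tew] add [bfc,vgd] -> 7 lines: qpkc ogde bfc vgd huo dkhvn lxuwp
Hunk 2: at line 2 remove [bfc,vgd] add [zxya,aqav] -> 7 lines: qpkc ogde zxya aqav huo dkhvn lxuwp
Hunk 3: at line 1 remove [ogde,zxya,aqav] add [mfrlg,uuhtf,rvt] -> 7 lines: qpkc mfrlg uuhtf rvt huo dkhvn lxuwp
Hunk 4: at line 4 remove [huo,dkhvn] add [ybcel,xkq] -> 7 lines: qpkc mfrlg uuhtf rvt ybcel xkq lxuwp
Final line 2: mfrlg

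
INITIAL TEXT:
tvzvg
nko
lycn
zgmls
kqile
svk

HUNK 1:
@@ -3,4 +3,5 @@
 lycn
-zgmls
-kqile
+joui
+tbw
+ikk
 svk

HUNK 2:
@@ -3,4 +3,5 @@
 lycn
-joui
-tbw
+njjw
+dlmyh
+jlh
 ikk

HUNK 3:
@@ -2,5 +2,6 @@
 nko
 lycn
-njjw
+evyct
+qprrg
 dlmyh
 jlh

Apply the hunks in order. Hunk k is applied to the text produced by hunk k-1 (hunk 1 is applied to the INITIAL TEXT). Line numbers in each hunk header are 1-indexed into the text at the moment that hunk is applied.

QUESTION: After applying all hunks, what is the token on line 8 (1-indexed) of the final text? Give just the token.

Hunk 1: at line 3 remove [zgmls,kqile] add [joui,tbw,ikk] -> 7 lines: tvzvg nko lycn joui tbw ikk svk
Hunk 2: at line 3 remove [joui,tbw] add [njjw,dlmyh,jlh] -> 8 lines: tvzvg nko lycn njjw dlmyh jlh ikk svk
Hunk 3: at line 2 remove [njjw] add [evyct,qprrg] -> 9 lines: tvzvg nko lycn evyct qprrg dlmyh jlh ikk svk
Final line 8: ikk

Answer: ikk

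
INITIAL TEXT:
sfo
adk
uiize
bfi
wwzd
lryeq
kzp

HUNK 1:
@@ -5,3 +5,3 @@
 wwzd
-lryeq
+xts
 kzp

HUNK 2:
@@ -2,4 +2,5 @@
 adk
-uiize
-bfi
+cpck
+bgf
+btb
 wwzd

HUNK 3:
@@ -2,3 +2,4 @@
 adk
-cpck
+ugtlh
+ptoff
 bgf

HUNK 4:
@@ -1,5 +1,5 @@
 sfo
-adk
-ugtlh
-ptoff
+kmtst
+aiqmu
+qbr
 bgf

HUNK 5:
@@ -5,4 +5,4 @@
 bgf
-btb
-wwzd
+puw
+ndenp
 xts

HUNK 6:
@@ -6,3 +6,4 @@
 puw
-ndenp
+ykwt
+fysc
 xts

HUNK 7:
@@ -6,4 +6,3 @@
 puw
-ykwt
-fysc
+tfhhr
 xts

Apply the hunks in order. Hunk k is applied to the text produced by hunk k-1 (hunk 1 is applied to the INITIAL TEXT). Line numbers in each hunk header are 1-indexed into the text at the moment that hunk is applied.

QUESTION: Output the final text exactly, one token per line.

Hunk 1: at line 5 remove [lryeq] add [xts] -> 7 lines: sfo adk uiize bfi wwzd xts kzp
Hunk 2: at line 2 remove [uiize,bfi] add [cpck,bgf,btb] -> 8 lines: sfo adk cpck bgf btb wwzd xts kzp
Hunk 3: at line 2 remove [cpck] add [ugtlh,ptoff] -> 9 lines: sfo adk ugtlh ptoff bgf btb wwzd xts kzp
Hunk 4: at line 1 remove [adk,ugtlh,ptoff] add [kmtst,aiqmu,qbr] -> 9 lines: sfo kmtst aiqmu qbr bgf btb wwzd xts kzp
Hunk 5: at line 5 remove [btb,wwzd] add [puw,ndenp] -> 9 lines: sfo kmtst aiqmu qbr bgf puw ndenp xts kzp
Hunk 6: at line 6 remove [ndenp] add [ykwt,fysc] -> 10 lines: sfo kmtst aiqmu qbr bgf puw ykwt fysc xts kzp
Hunk 7: at line 6 remove [ykwt,fysc] add [tfhhr] -> 9 lines: sfo kmtst aiqmu qbr bgf puw tfhhr xts kzp

Answer: sfo
kmtst
aiqmu
qbr
bgf
puw
tfhhr
xts
kzp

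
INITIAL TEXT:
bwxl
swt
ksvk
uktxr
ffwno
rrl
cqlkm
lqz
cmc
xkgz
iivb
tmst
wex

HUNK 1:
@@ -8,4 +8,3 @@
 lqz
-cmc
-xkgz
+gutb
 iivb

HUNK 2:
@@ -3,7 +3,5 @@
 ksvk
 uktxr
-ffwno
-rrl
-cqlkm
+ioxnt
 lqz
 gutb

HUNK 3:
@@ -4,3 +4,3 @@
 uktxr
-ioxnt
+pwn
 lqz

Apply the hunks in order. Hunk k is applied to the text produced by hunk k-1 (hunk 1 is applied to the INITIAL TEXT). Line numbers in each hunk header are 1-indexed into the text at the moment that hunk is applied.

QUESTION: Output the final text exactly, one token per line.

Hunk 1: at line 8 remove [cmc,xkgz] add [gutb] -> 12 lines: bwxl swt ksvk uktxr ffwno rrl cqlkm lqz gutb iivb tmst wex
Hunk 2: at line 3 remove [ffwno,rrl,cqlkm] add [ioxnt] -> 10 lines: bwxl swt ksvk uktxr ioxnt lqz gutb iivb tmst wex
Hunk 3: at line 4 remove [ioxnt] add [pwn] -> 10 lines: bwxl swt ksvk uktxr pwn lqz gutb iivb tmst wex

Answer: bwxl
swt
ksvk
uktxr
pwn
lqz
gutb
iivb
tmst
wex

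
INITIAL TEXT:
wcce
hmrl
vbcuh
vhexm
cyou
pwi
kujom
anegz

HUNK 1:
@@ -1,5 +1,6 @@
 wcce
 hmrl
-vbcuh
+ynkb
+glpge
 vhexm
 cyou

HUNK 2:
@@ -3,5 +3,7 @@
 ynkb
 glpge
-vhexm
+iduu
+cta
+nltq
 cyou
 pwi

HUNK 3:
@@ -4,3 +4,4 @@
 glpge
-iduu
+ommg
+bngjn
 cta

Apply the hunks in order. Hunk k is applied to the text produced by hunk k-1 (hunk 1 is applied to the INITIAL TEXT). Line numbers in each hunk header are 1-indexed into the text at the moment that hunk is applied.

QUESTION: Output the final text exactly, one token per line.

Answer: wcce
hmrl
ynkb
glpge
ommg
bngjn
cta
nltq
cyou
pwi
kujom
anegz

Derivation:
Hunk 1: at line 1 remove [vbcuh] add [ynkb,glpge] -> 9 lines: wcce hmrl ynkb glpge vhexm cyou pwi kujom anegz
Hunk 2: at line 3 remove [vhexm] add [iduu,cta,nltq] -> 11 lines: wcce hmrl ynkb glpge iduu cta nltq cyou pwi kujom anegz
Hunk 3: at line 4 remove [iduu] add [ommg,bngjn] -> 12 lines: wcce hmrl ynkb glpge ommg bngjn cta nltq cyou pwi kujom anegz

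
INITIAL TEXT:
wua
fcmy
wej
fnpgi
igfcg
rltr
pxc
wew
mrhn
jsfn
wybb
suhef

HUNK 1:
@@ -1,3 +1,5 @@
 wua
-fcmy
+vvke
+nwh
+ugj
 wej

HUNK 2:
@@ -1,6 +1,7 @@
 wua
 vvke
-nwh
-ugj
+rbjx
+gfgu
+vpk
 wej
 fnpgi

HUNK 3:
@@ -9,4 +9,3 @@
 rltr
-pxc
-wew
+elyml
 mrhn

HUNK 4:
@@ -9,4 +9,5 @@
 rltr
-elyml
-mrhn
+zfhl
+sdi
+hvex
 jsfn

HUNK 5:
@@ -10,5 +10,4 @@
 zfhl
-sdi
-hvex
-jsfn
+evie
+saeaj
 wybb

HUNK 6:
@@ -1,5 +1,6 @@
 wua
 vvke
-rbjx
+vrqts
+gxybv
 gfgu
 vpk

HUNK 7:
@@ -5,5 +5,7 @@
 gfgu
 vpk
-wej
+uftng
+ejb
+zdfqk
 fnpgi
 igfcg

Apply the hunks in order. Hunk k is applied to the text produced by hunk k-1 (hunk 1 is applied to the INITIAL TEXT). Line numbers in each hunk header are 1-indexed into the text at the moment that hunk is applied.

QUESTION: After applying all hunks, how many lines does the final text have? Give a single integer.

Answer: 17

Derivation:
Hunk 1: at line 1 remove [fcmy] add [vvke,nwh,ugj] -> 14 lines: wua vvke nwh ugj wej fnpgi igfcg rltr pxc wew mrhn jsfn wybb suhef
Hunk 2: at line 1 remove [nwh,ugj] add [rbjx,gfgu,vpk] -> 15 lines: wua vvke rbjx gfgu vpk wej fnpgi igfcg rltr pxc wew mrhn jsfn wybb suhef
Hunk 3: at line 9 remove [pxc,wew] add [elyml] -> 14 lines: wua vvke rbjx gfgu vpk wej fnpgi igfcg rltr elyml mrhn jsfn wybb suhef
Hunk 4: at line 9 remove [elyml,mrhn] add [zfhl,sdi,hvex] -> 15 lines: wua vvke rbjx gfgu vpk wej fnpgi igfcg rltr zfhl sdi hvex jsfn wybb suhef
Hunk 5: at line 10 remove [sdi,hvex,jsfn] add [evie,saeaj] -> 14 lines: wua vvke rbjx gfgu vpk wej fnpgi igfcg rltr zfhl evie saeaj wybb suhef
Hunk 6: at line 1 remove [rbjx] add [vrqts,gxybv] -> 15 lines: wua vvke vrqts gxybv gfgu vpk wej fnpgi igfcg rltr zfhl evie saeaj wybb suhef
Hunk 7: at line 5 remove [wej] add [uftng,ejb,zdfqk] -> 17 lines: wua vvke vrqts gxybv gfgu vpk uftng ejb zdfqk fnpgi igfcg rltr zfhl evie saeaj wybb suhef
Final line count: 17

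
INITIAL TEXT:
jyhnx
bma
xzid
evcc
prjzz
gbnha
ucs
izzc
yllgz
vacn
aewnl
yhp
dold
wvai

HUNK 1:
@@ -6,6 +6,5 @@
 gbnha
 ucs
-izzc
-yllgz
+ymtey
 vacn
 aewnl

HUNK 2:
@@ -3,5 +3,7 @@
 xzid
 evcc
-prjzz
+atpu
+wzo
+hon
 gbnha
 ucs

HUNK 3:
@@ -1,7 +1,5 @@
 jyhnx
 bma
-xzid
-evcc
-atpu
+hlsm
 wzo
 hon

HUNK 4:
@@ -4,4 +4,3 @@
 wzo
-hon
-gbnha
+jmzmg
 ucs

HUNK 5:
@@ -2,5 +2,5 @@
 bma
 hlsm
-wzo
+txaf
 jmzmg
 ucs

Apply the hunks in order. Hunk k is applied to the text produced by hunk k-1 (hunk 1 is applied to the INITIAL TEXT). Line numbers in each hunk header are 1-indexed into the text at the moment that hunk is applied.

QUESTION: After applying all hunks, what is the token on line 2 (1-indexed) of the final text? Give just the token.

Answer: bma

Derivation:
Hunk 1: at line 6 remove [izzc,yllgz] add [ymtey] -> 13 lines: jyhnx bma xzid evcc prjzz gbnha ucs ymtey vacn aewnl yhp dold wvai
Hunk 2: at line 3 remove [prjzz] add [atpu,wzo,hon] -> 15 lines: jyhnx bma xzid evcc atpu wzo hon gbnha ucs ymtey vacn aewnl yhp dold wvai
Hunk 3: at line 1 remove [xzid,evcc,atpu] add [hlsm] -> 13 lines: jyhnx bma hlsm wzo hon gbnha ucs ymtey vacn aewnl yhp dold wvai
Hunk 4: at line 4 remove [hon,gbnha] add [jmzmg] -> 12 lines: jyhnx bma hlsm wzo jmzmg ucs ymtey vacn aewnl yhp dold wvai
Hunk 5: at line 2 remove [wzo] add [txaf] -> 12 lines: jyhnx bma hlsm txaf jmzmg ucs ymtey vacn aewnl yhp dold wvai
Final line 2: bma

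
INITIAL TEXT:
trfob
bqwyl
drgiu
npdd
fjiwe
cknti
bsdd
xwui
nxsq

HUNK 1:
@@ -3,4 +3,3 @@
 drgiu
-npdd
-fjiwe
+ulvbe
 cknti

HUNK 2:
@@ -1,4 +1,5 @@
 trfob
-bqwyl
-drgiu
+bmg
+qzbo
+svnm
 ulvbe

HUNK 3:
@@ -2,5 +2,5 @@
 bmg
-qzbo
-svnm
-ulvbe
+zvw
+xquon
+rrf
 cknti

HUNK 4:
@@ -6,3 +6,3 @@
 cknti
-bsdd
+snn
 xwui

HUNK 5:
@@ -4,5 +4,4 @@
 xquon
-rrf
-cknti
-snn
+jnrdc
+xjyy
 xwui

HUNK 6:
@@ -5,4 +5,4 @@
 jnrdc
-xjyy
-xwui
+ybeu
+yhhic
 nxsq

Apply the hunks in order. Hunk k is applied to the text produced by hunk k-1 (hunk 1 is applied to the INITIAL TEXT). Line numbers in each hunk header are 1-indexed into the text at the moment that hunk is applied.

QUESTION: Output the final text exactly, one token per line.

Answer: trfob
bmg
zvw
xquon
jnrdc
ybeu
yhhic
nxsq

Derivation:
Hunk 1: at line 3 remove [npdd,fjiwe] add [ulvbe] -> 8 lines: trfob bqwyl drgiu ulvbe cknti bsdd xwui nxsq
Hunk 2: at line 1 remove [bqwyl,drgiu] add [bmg,qzbo,svnm] -> 9 lines: trfob bmg qzbo svnm ulvbe cknti bsdd xwui nxsq
Hunk 3: at line 2 remove [qzbo,svnm,ulvbe] add [zvw,xquon,rrf] -> 9 lines: trfob bmg zvw xquon rrf cknti bsdd xwui nxsq
Hunk 4: at line 6 remove [bsdd] add [snn] -> 9 lines: trfob bmg zvw xquon rrf cknti snn xwui nxsq
Hunk 5: at line 4 remove [rrf,cknti,snn] add [jnrdc,xjyy] -> 8 lines: trfob bmg zvw xquon jnrdc xjyy xwui nxsq
Hunk 6: at line 5 remove [xjyy,xwui] add [ybeu,yhhic] -> 8 lines: trfob bmg zvw xquon jnrdc ybeu yhhic nxsq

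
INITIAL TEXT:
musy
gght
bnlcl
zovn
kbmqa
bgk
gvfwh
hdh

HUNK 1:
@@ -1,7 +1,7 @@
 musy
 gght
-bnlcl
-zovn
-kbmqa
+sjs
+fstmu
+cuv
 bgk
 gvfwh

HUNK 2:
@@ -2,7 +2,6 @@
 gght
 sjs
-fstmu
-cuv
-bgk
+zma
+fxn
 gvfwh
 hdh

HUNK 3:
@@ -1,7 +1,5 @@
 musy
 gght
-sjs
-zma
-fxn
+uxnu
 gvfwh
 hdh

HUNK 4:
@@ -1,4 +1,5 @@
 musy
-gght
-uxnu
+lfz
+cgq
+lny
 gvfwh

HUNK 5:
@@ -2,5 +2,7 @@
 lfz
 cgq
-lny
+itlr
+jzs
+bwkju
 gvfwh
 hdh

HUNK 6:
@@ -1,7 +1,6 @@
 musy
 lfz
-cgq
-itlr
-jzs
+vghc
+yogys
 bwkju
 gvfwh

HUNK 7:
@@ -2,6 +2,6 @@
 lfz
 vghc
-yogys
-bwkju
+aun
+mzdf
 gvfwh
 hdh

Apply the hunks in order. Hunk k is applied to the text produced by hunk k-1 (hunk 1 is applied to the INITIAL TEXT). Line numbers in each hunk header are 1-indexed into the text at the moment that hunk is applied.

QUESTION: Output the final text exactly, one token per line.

Hunk 1: at line 1 remove [bnlcl,zovn,kbmqa] add [sjs,fstmu,cuv] -> 8 lines: musy gght sjs fstmu cuv bgk gvfwh hdh
Hunk 2: at line 2 remove [fstmu,cuv,bgk] add [zma,fxn] -> 7 lines: musy gght sjs zma fxn gvfwh hdh
Hunk 3: at line 1 remove [sjs,zma,fxn] add [uxnu] -> 5 lines: musy gght uxnu gvfwh hdh
Hunk 4: at line 1 remove [gght,uxnu] add [lfz,cgq,lny] -> 6 lines: musy lfz cgq lny gvfwh hdh
Hunk 5: at line 2 remove [lny] add [itlr,jzs,bwkju] -> 8 lines: musy lfz cgq itlr jzs bwkju gvfwh hdh
Hunk 6: at line 1 remove [cgq,itlr,jzs] add [vghc,yogys] -> 7 lines: musy lfz vghc yogys bwkju gvfwh hdh
Hunk 7: at line 2 remove [yogys,bwkju] add [aun,mzdf] -> 7 lines: musy lfz vghc aun mzdf gvfwh hdh

Answer: musy
lfz
vghc
aun
mzdf
gvfwh
hdh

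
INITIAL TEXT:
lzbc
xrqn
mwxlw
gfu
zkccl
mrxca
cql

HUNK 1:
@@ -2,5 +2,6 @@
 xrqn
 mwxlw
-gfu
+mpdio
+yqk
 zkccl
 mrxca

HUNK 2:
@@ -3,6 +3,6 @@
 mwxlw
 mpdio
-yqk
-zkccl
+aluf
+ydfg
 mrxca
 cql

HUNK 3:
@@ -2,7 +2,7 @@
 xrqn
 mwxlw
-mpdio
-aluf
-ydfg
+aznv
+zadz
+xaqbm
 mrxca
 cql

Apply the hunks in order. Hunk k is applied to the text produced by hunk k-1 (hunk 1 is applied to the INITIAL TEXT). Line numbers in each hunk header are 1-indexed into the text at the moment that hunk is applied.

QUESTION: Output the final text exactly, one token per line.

Hunk 1: at line 2 remove [gfu] add [mpdio,yqk] -> 8 lines: lzbc xrqn mwxlw mpdio yqk zkccl mrxca cql
Hunk 2: at line 3 remove [yqk,zkccl] add [aluf,ydfg] -> 8 lines: lzbc xrqn mwxlw mpdio aluf ydfg mrxca cql
Hunk 3: at line 2 remove [mpdio,aluf,ydfg] add [aznv,zadz,xaqbm] -> 8 lines: lzbc xrqn mwxlw aznv zadz xaqbm mrxca cql

Answer: lzbc
xrqn
mwxlw
aznv
zadz
xaqbm
mrxca
cql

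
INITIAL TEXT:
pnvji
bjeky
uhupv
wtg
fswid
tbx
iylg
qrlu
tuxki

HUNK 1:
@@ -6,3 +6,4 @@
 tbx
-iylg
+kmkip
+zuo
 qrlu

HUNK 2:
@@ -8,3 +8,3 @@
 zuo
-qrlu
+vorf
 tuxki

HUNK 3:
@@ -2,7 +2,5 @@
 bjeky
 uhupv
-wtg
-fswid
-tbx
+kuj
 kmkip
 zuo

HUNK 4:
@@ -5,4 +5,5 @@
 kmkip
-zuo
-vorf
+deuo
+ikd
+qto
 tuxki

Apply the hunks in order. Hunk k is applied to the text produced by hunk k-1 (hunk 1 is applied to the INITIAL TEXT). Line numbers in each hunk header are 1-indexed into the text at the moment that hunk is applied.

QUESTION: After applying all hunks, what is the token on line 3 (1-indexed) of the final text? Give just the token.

Answer: uhupv

Derivation:
Hunk 1: at line 6 remove [iylg] add [kmkip,zuo] -> 10 lines: pnvji bjeky uhupv wtg fswid tbx kmkip zuo qrlu tuxki
Hunk 2: at line 8 remove [qrlu] add [vorf] -> 10 lines: pnvji bjeky uhupv wtg fswid tbx kmkip zuo vorf tuxki
Hunk 3: at line 2 remove [wtg,fswid,tbx] add [kuj] -> 8 lines: pnvji bjeky uhupv kuj kmkip zuo vorf tuxki
Hunk 4: at line 5 remove [zuo,vorf] add [deuo,ikd,qto] -> 9 lines: pnvji bjeky uhupv kuj kmkip deuo ikd qto tuxki
Final line 3: uhupv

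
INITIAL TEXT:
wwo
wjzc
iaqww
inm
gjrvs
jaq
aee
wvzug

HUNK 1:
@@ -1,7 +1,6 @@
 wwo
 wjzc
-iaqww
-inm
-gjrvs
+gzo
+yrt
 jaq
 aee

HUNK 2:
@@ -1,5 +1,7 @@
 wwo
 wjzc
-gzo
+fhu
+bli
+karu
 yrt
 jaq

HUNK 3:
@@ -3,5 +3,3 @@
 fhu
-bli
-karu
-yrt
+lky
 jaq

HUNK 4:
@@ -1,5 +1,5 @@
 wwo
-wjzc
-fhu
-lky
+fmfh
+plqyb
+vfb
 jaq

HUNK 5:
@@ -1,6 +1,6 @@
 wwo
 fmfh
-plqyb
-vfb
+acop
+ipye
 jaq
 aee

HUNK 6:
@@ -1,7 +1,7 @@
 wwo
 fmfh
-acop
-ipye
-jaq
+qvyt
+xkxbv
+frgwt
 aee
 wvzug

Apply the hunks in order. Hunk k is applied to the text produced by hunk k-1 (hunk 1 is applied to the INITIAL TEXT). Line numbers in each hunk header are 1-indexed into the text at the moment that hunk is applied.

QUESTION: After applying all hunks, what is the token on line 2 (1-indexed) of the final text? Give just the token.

Hunk 1: at line 1 remove [iaqww,inm,gjrvs] add [gzo,yrt] -> 7 lines: wwo wjzc gzo yrt jaq aee wvzug
Hunk 2: at line 1 remove [gzo] add [fhu,bli,karu] -> 9 lines: wwo wjzc fhu bli karu yrt jaq aee wvzug
Hunk 3: at line 3 remove [bli,karu,yrt] add [lky] -> 7 lines: wwo wjzc fhu lky jaq aee wvzug
Hunk 4: at line 1 remove [wjzc,fhu,lky] add [fmfh,plqyb,vfb] -> 7 lines: wwo fmfh plqyb vfb jaq aee wvzug
Hunk 5: at line 1 remove [plqyb,vfb] add [acop,ipye] -> 7 lines: wwo fmfh acop ipye jaq aee wvzug
Hunk 6: at line 1 remove [acop,ipye,jaq] add [qvyt,xkxbv,frgwt] -> 7 lines: wwo fmfh qvyt xkxbv frgwt aee wvzug
Final line 2: fmfh

Answer: fmfh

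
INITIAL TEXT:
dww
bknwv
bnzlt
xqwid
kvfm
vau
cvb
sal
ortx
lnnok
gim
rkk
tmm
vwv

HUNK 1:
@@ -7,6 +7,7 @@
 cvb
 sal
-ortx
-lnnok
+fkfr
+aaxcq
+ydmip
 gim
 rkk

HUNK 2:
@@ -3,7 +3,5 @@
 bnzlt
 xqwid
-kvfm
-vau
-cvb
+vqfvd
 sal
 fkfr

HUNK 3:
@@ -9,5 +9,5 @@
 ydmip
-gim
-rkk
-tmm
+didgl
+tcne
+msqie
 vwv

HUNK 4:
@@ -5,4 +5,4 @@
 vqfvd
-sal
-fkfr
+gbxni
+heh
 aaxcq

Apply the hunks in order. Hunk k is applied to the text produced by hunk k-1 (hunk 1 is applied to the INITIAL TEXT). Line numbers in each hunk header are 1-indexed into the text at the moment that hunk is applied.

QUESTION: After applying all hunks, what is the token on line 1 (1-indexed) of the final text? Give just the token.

Answer: dww

Derivation:
Hunk 1: at line 7 remove [ortx,lnnok] add [fkfr,aaxcq,ydmip] -> 15 lines: dww bknwv bnzlt xqwid kvfm vau cvb sal fkfr aaxcq ydmip gim rkk tmm vwv
Hunk 2: at line 3 remove [kvfm,vau,cvb] add [vqfvd] -> 13 lines: dww bknwv bnzlt xqwid vqfvd sal fkfr aaxcq ydmip gim rkk tmm vwv
Hunk 3: at line 9 remove [gim,rkk,tmm] add [didgl,tcne,msqie] -> 13 lines: dww bknwv bnzlt xqwid vqfvd sal fkfr aaxcq ydmip didgl tcne msqie vwv
Hunk 4: at line 5 remove [sal,fkfr] add [gbxni,heh] -> 13 lines: dww bknwv bnzlt xqwid vqfvd gbxni heh aaxcq ydmip didgl tcne msqie vwv
Final line 1: dww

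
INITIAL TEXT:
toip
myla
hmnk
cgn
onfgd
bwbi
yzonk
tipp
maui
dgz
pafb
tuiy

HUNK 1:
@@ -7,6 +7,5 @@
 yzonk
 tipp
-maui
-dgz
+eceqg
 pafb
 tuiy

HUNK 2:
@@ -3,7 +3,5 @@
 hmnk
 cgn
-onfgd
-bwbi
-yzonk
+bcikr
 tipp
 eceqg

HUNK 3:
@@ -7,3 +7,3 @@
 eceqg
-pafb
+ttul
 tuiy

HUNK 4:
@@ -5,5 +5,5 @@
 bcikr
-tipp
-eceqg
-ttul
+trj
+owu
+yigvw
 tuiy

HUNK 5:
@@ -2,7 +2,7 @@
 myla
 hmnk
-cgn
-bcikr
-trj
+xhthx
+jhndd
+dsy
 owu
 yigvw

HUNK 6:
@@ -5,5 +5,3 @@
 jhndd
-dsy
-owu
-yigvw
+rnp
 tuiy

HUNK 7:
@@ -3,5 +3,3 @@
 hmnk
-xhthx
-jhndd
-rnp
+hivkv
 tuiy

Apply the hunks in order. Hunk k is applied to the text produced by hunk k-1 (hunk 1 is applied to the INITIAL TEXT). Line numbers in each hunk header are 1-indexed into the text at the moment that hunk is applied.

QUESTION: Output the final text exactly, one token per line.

Answer: toip
myla
hmnk
hivkv
tuiy

Derivation:
Hunk 1: at line 7 remove [maui,dgz] add [eceqg] -> 11 lines: toip myla hmnk cgn onfgd bwbi yzonk tipp eceqg pafb tuiy
Hunk 2: at line 3 remove [onfgd,bwbi,yzonk] add [bcikr] -> 9 lines: toip myla hmnk cgn bcikr tipp eceqg pafb tuiy
Hunk 3: at line 7 remove [pafb] add [ttul] -> 9 lines: toip myla hmnk cgn bcikr tipp eceqg ttul tuiy
Hunk 4: at line 5 remove [tipp,eceqg,ttul] add [trj,owu,yigvw] -> 9 lines: toip myla hmnk cgn bcikr trj owu yigvw tuiy
Hunk 5: at line 2 remove [cgn,bcikr,trj] add [xhthx,jhndd,dsy] -> 9 lines: toip myla hmnk xhthx jhndd dsy owu yigvw tuiy
Hunk 6: at line 5 remove [dsy,owu,yigvw] add [rnp] -> 7 lines: toip myla hmnk xhthx jhndd rnp tuiy
Hunk 7: at line 3 remove [xhthx,jhndd,rnp] add [hivkv] -> 5 lines: toip myla hmnk hivkv tuiy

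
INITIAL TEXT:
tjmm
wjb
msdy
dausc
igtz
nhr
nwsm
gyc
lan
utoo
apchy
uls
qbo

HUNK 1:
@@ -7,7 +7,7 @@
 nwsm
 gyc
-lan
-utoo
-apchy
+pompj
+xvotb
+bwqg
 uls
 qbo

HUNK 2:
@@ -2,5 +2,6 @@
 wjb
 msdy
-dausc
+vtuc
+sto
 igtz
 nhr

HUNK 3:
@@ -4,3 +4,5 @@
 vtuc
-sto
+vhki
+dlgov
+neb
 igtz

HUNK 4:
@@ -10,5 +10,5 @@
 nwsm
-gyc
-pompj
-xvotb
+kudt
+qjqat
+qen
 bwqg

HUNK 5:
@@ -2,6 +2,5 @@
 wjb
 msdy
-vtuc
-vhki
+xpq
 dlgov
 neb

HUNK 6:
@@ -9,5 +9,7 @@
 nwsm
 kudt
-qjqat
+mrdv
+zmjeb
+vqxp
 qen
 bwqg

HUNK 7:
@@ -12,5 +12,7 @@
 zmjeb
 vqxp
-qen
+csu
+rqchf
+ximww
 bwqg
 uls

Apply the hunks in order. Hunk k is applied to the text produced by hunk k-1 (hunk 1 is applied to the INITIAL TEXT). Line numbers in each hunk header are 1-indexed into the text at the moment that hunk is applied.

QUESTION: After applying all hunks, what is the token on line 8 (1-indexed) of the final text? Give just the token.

Answer: nhr

Derivation:
Hunk 1: at line 7 remove [lan,utoo,apchy] add [pompj,xvotb,bwqg] -> 13 lines: tjmm wjb msdy dausc igtz nhr nwsm gyc pompj xvotb bwqg uls qbo
Hunk 2: at line 2 remove [dausc] add [vtuc,sto] -> 14 lines: tjmm wjb msdy vtuc sto igtz nhr nwsm gyc pompj xvotb bwqg uls qbo
Hunk 3: at line 4 remove [sto] add [vhki,dlgov,neb] -> 16 lines: tjmm wjb msdy vtuc vhki dlgov neb igtz nhr nwsm gyc pompj xvotb bwqg uls qbo
Hunk 4: at line 10 remove [gyc,pompj,xvotb] add [kudt,qjqat,qen] -> 16 lines: tjmm wjb msdy vtuc vhki dlgov neb igtz nhr nwsm kudt qjqat qen bwqg uls qbo
Hunk 5: at line 2 remove [vtuc,vhki] add [xpq] -> 15 lines: tjmm wjb msdy xpq dlgov neb igtz nhr nwsm kudt qjqat qen bwqg uls qbo
Hunk 6: at line 9 remove [qjqat] add [mrdv,zmjeb,vqxp] -> 17 lines: tjmm wjb msdy xpq dlgov neb igtz nhr nwsm kudt mrdv zmjeb vqxp qen bwqg uls qbo
Hunk 7: at line 12 remove [qen] add [csu,rqchf,ximww] -> 19 lines: tjmm wjb msdy xpq dlgov neb igtz nhr nwsm kudt mrdv zmjeb vqxp csu rqchf ximww bwqg uls qbo
Final line 8: nhr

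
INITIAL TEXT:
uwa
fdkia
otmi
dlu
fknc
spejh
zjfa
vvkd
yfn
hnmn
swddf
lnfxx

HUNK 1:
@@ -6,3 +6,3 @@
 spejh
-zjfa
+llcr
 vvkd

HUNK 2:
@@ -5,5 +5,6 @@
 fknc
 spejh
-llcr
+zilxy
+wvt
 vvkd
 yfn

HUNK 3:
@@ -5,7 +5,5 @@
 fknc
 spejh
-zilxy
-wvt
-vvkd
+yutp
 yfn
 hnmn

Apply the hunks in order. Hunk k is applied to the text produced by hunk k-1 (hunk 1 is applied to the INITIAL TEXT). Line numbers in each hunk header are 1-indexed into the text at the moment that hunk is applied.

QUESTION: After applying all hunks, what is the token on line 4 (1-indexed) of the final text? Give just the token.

Answer: dlu

Derivation:
Hunk 1: at line 6 remove [zjfa] add [llcr] -> 12 lines: uwa fdkia otmi dlu fknc spejh llcr vvkd yfn hnmn swddf lnfxx
Hunk 2: at line 5 remove [llcr] add [zilxy,wvt] -> 13 lines: uwa fdkia otmi dlu fknc spejh zilxy wvt vvkd yfn hnmn swddf lnfxx
Hunk 3: at line 5 remove [zilxy,wvt,vvkd] add [yutp] -> 11 lines: uwa fdkia otmi dlu fknc spejh yutp yfn hnmn swddf lnfxx
Final line 4: dlu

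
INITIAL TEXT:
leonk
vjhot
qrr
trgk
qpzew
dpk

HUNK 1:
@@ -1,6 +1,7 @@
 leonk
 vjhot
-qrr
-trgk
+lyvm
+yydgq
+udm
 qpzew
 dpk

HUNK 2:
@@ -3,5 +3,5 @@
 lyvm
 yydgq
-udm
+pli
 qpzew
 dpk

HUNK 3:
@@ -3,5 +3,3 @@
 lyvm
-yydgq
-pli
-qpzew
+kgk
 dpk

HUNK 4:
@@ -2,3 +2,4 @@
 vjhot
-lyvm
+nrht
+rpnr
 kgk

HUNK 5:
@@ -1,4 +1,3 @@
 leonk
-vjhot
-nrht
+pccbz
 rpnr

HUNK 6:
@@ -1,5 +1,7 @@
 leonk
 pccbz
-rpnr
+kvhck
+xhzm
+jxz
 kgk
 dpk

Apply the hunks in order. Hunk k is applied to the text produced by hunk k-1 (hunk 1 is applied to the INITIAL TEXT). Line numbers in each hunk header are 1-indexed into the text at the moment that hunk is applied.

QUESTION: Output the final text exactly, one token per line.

Answer: leonk
pccbz
kvhck
xhzm
jxz
kgk
dpk

Derivation:
Hunk 1: at line 1 remove [qrr,trgk] add [lyvm,yydgq,udm] -> 7 lines: leonk vjhot lyvm yydgq udm qpzew dpk
Hunk 2: at line 3 remove [udm] add [pli] -> 7 lines: leonk vjhot lyvm yydgq pli qpzew dpk
Hunk 3: at line 3 remove [yydgq,pli,qpzew] add [kgk] -> 5 lines: leonk vjhot lyvm kgk dpk
Hunk 4: at line 2 remove [lyvm] add [nrht,rpnr] -> 6 lines: leonk vjhot nrht rpnr kgk dpk
Hunk 5: at line 1 remove [vjhot,nrht] add [pccbz] -> 5 lines: leonk pccbz rpnr kgk dpk
Hunk 6: at line 1 remove [rpnr] add [kvhck,xhzm,jxz] -> 7 lines: leonk pccbz kvhck xhzm jxz kgk dpk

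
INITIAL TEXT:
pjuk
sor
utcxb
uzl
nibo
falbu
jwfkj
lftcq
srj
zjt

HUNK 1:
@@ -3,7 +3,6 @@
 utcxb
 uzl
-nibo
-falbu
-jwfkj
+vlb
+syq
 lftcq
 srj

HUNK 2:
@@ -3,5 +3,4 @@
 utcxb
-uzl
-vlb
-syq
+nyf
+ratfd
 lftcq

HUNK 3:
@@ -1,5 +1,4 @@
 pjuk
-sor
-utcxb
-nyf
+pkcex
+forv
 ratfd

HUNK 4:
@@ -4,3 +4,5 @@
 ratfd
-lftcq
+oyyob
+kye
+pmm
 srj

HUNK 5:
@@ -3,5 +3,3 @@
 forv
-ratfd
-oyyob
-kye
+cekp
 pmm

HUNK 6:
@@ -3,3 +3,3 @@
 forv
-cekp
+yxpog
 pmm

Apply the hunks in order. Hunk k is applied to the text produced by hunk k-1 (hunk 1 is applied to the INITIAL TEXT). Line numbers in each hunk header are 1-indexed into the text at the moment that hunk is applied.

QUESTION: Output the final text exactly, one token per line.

Hunk 1: at line 3 remove [nibo,falbu,jwfkj] add [vlb,syq] -> 9 lines: pjuk sor utcxb uzl vlb syq lftcq srj zjt
Hunk 2: at line 3 remove [uzl,vlb,syq] add [nyf,ratfd] -> 8 lines: pjuk sor utcxb nyf ratfd lftcq srj zjt
Hunk 3: at line 1 remove [sor,utcxb,nyf] add [pkcex,forv] -> 7 lines: pjuk pkcex forv ratfd lftcq srj zjt
Hunk 4: at line 4 remove [lftcq] add [oyyob,kye,pmm] -> 9 lines: pjuk pkcex forv ratfd oyyob kye pmm srj zjt
Hunk 5: at line 3 remove [ratfd,oyyob,kye] add [cekp] -> 7 lines: pjuk pkcex forv cekp pmm srj zjt
Hunk 6: at line 3 remove [cekp] add [yxpog] -> 7 lines: pjuk pkcex forv yxpog pmm srj zjt

Answer: pjuk
pkcex
forv
yxpog
pmm
srj
zjt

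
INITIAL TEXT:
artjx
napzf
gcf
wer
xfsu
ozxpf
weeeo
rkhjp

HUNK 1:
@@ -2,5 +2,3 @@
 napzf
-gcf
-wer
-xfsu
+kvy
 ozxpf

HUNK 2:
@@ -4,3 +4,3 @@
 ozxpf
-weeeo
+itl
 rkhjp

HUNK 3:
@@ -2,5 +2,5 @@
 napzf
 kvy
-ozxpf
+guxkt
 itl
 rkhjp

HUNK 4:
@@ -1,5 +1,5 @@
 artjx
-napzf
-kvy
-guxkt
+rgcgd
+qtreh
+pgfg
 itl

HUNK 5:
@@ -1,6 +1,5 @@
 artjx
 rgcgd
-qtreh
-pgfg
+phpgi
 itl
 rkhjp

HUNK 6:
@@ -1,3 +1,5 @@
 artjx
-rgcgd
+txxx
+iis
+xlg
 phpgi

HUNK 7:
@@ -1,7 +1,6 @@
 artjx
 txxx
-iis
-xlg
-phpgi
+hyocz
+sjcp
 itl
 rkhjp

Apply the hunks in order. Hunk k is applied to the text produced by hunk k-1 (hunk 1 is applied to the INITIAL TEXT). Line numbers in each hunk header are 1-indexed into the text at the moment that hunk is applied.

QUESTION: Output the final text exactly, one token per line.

Answer: artjx
txxx
hyocz
sjcp
itl
rkhjp

Derivation:
Hunk 1: at line 2 remove [gcf,wer,xfsu] add [kvy] -> 6 lines: artjx napzf kvy ozxpf weeeo rkhjp
Hunk 2: at line 4 remove [weeeo] add [itl] -> 6 lines: artjx napzf kvy ozxpf itl rkhjp
Hunk 3: at line 2 remove [ozxpf] add [guxkt] -> 6 lines: artjx napzf kvy guxkt itl rkhjp
Hunk 4: at line 1 remove [napzf,kvy,guxkt] add [rgcgd,qtreh,pgfg] -> 6 lines: artjx rgcgd qtreh pgfg itl rkhjp
Hunk 5: at line 1 remove [qtreh,pgfg] add [phpgi] -> 5 lines: artjx rgcgd phpgi itl rkhjp
Hunk 6: at line 1 remove [rgcgd] add [txxx,iis,xlg] -> 7 lines: artjx txxx iis xlg phpgi itl rkhjp
Hunk 7: at line 1 remove [iis,xlg,phpgi] add [hyocz,sjcp] -> 6 lines: artjx txxx hyocz sjcp itl rkhjp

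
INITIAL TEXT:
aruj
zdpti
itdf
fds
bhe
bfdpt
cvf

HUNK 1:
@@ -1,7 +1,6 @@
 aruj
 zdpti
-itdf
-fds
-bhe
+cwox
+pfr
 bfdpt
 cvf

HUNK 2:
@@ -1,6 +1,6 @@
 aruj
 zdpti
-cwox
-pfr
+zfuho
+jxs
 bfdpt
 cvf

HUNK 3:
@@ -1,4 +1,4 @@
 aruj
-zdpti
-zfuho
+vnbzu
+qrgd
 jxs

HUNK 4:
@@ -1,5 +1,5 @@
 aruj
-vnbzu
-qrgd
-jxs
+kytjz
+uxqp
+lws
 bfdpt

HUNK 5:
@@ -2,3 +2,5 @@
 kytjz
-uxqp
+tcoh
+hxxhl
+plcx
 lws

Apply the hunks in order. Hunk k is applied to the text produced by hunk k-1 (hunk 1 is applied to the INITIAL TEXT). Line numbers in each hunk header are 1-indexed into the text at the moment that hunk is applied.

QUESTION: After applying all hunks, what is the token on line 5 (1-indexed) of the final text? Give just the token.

Hunk 1: at line 1 remove [itdf,fds,bhe] add [cwox,pfr] -> 6 lines: aruj zdpti cwox pfr bfdpt cvf
Hunk 2: at line 1 remove [cwox,pfr] add [zfuho,jxs] -> 6 lines: aruj zdpti zfuho jxs bfdpt cvf
Hunk 3: at line 1 remove [zdpti,zfuho] add [vnbzu,qrgd] -> 6 lines: aruj vnbzu qrgd jxs bfdpt cvf
Hunk 4: at line 1 remove [vnbzu,qrgd,jxs] add [kytjz,uxqp,lws] -> 6 lines: aruj kytjz uxqp lws bfdpt cvf
Hunk 5: at line 2 remove [uxqp] add [tcoh,hxxhl,plcx] -> 8 lines: aruj kytjz tcoh hxxhl plcx lws bfdpt cvf
Final line 5: plcx

Answer: plcx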